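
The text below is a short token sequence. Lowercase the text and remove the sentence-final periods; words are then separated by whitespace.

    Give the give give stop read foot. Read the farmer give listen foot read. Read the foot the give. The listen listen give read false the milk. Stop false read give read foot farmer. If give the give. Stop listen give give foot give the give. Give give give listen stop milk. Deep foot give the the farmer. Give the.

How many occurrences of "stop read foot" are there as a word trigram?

Scanning the 58 overlapping trigram windows for "stop read foot":
  position 5–7: stop read foot

1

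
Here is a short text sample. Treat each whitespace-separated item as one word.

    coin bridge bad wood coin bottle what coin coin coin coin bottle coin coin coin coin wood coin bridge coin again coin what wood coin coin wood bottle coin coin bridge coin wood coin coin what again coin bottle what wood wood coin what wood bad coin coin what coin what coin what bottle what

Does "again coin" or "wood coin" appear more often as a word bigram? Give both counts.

"again coin": 2 occurrences
"wood coin": 5 occurrences

"wood coin" (5 vs 2)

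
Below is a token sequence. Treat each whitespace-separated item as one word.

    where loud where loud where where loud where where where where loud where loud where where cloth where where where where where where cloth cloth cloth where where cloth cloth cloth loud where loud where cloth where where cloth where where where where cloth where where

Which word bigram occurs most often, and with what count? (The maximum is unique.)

"where where", 16 times

Bigram frequencies (highest first):
  where where: 16
  loud where: 7
  where loud: 6
  where cloth: 6
  cloth where: 5
  cloth cloth: 4
  … (1 more, each ≤ 1)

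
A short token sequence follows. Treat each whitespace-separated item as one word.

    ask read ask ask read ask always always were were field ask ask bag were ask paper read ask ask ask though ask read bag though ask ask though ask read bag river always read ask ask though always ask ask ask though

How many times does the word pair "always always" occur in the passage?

Scanning the 42 overlapping bigram windows for "always always":
  position 7–8: always always

1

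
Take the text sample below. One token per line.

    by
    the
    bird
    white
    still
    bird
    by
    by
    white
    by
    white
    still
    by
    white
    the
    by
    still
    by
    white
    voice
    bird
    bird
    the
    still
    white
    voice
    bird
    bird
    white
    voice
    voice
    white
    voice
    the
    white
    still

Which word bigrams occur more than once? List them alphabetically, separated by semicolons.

Bigram counts meeting the condition (more than once):
  bird bird: 2
  bird white: 2
  by white: 4
  still by: 2
  voice bird: 2
  white still: 3
  white voice: 4

bird bird; bird white; by white; still by; voice bird; white still; white voice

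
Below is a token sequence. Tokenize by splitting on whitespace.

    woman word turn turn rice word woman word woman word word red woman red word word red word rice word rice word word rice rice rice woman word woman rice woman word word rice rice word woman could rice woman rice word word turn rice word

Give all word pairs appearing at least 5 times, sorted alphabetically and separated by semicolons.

Bigram counts meeting the condition (at least 5 times):
  rice word: 6
  woman word: 5
  word word: 5

rice word; woman word; word word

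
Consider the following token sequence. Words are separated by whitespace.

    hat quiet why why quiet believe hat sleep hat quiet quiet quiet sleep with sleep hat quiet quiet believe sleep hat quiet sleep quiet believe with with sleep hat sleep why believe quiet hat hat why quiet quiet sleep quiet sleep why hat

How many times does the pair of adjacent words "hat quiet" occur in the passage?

4

Scanning the 42 overlapping bigram windows for "hat quiet":
  position 1–2: hat quiet
  position 9–10: hat quiet
  position 16–17: hat quiet
  position 21–22: hat quiet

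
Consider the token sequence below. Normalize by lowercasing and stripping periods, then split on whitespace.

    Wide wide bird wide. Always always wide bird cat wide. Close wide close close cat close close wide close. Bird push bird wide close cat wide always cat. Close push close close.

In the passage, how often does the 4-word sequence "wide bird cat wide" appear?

Scanning the 29 overlapping 4-gram windows for "wide bird cat wide":
  position 7–10: wide bird cat wide

1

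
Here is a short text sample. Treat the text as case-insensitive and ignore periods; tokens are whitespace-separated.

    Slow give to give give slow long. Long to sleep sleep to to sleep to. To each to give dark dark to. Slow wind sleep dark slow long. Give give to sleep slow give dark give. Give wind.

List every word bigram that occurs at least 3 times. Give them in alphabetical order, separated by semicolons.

give give; to sleep

Bigram counts meeting the condition (at least 3 times):
  give give: 3
  to sleep: 3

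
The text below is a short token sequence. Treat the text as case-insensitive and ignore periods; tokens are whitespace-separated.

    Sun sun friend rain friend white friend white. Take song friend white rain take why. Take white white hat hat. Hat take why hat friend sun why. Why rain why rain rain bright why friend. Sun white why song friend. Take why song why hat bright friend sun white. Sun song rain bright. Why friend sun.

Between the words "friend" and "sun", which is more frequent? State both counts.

"friend" (9 vs 7)

"friend": 9 occurrences
"sun": 7 occurrences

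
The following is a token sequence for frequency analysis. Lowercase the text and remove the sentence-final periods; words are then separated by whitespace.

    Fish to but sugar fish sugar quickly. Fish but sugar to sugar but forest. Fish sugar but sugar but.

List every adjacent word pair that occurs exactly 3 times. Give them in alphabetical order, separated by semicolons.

but sugar; sugar but

Bigram counts meeting the condition (exactly 3 times):
  but sugar: 3
  sugar but: 3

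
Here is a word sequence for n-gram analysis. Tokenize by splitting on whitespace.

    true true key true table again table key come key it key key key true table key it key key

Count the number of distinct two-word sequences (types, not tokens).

12

20 tokens → 19 bigram windows in total.
Repeated bigrams (each contributes count−1 duplicates):
  key key: 3
  it key: 2
  key it: 2
  key true: 2
  table key: 2
  true table: 2
7 duplicate windows → 19 − 7 = 12 distinct.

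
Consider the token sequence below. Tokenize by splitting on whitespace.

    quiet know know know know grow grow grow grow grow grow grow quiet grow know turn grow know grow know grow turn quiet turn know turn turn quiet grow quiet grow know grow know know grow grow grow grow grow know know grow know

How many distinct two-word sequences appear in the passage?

44 tokens → 43 bigram windows in total.
Repeated bigrams (each contributes count−1 duplicates):
  grow grow: 10
  grow know: 7
  know grow: 6
  know know: 5
  quiet grow: 3
  grow quiet: 2
  know turn: 2
  turn quiet: 2
29 duplicate windows → 43 − 29 = 14 distinct.

14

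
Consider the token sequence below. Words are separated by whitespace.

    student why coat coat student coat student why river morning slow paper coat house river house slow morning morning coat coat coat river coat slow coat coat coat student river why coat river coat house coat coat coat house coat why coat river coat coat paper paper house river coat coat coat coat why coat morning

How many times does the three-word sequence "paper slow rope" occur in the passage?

Scanning the 54 overlapping trigram windows for "paper slow rope":
  (none found)

0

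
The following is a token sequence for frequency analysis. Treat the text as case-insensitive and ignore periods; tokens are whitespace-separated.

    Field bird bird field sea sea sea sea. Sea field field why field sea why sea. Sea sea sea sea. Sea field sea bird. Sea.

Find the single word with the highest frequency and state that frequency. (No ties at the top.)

Unigram frequencies (highest first):
  sea: 14
  field: 6
  bird: 3
  why: 2

"sea", 14 times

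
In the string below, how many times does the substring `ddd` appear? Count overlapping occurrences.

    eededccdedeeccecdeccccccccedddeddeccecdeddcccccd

Sliding a length-3 window over the 48 characters (46 positions):
  position 28–30: ddd

1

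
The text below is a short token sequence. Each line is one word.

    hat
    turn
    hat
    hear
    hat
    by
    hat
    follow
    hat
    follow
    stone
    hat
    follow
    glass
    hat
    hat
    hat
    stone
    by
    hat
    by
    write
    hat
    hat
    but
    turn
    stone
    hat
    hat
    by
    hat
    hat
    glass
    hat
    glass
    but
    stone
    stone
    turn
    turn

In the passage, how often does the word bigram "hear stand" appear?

0

Scanning the 39 overlapping bigram windows for "hear stand":
  (none found)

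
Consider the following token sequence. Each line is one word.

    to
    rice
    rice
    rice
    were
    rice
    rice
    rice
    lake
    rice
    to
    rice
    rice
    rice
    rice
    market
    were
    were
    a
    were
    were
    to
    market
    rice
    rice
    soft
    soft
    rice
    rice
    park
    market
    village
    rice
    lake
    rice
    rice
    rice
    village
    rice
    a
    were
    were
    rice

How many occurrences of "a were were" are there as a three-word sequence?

2

Scanning the 41 overlapping trigram windows for "a were were":
  position 19–21: a were were
  position 40–42: a were were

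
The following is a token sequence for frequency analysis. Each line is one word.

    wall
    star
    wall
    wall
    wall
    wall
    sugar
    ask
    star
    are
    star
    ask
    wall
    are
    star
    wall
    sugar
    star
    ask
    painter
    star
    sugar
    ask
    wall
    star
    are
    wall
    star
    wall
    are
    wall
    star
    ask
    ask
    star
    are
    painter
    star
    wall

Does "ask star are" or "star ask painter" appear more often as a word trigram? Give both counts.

"ask star are" (2 vs 1)

"ask star are": 2 occurrences
"star ask painter": 1 occurrence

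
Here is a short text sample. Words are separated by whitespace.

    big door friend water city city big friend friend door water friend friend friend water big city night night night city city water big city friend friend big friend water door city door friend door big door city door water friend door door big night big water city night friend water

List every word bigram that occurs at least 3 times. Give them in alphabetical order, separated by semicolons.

Bigram counts meeting the condition (at least 3 times):
  friend door: 3
  friend friend: 4
  friend water: 4

friend door; friend friend; friend water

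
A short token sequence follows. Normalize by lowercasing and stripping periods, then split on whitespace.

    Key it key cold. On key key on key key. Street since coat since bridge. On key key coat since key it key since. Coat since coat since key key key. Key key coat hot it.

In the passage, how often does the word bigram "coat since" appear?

Scanning the 35 overlapping bigram windows for "coat since":
  position 13–14: coat since
  position 19–20: coat since
  position 25–26: coat since
  position 27–28: coat since

4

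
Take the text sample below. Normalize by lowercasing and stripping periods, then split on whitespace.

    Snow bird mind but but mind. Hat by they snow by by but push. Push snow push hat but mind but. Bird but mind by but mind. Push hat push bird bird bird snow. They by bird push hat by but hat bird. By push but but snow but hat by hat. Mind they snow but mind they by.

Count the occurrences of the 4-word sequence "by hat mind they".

1

Scanning the 56 overlapping 4-gram windows for "by hat mind they":
  position 51–54: by hat mind they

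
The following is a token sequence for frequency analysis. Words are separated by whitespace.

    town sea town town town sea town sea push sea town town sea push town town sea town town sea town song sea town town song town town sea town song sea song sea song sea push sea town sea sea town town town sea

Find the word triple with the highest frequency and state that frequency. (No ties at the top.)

Trigram frequencies (highest first):
  town town sea: 6
  town sea town: 5
  sea town town: 5
  town town town: 2
  sea town sea: 2
  town sea push: 2
  … (15 more, each ≤ 2)

"town town sea", 6 times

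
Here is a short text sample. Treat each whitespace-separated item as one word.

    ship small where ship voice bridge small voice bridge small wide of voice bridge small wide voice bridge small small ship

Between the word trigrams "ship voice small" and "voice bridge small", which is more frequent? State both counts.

"voice bridge small" (4 vs 0)

"ship voice small": 0 occurrences
"voice bridge small": 4 occurrences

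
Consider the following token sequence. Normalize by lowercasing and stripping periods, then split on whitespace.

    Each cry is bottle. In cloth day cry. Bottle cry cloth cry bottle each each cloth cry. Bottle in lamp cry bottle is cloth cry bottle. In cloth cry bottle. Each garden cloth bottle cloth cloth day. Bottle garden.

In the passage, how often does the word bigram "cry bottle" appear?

Scanning the 38 overlapping bigram windows for "cry bottle":
  position 8–9: cry bottle
  position 12–13: cry bottle
  position 17–18: cry bottle
  position 21–22: cry bottle
  position 25–26: cry bottle
  position 29–30: cry bottle

6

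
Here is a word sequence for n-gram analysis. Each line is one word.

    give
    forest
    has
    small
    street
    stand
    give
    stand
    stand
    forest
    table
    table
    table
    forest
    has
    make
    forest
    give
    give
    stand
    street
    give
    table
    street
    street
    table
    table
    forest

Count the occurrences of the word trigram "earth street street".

0

Scanning the 26 overlapping trigram windows for "earth street street":
  (none found)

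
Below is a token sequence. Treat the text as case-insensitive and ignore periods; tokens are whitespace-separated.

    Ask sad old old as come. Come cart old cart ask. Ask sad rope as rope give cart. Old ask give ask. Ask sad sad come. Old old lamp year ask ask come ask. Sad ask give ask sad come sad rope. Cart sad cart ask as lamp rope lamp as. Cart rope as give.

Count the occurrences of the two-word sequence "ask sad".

Scanning the 54 overlapping bigram windows for "ask sad":
  position 1–2: ask sad
  position 12–13: ask sad
  position 23–24: ask sad
  position 34–35: ask sad
  position 38–39: ask sad

5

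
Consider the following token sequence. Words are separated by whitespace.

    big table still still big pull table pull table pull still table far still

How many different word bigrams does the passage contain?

14 tokens → 13 bigram windows in total.
Repeated bigrams (each contributes count−1 duplicates):
  pull table: 2
  table pull: 2
2 duplicate windows → 13 − 2 = 11 distinct.

11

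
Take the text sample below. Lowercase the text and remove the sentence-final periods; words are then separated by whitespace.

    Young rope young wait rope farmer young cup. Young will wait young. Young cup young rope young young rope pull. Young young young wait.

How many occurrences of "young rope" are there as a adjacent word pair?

3

Scanning the 23 overlapping bigram windows for "young rope":
  position 1–2: young rope
  position 15–16: young rope
  position 18–19: young rope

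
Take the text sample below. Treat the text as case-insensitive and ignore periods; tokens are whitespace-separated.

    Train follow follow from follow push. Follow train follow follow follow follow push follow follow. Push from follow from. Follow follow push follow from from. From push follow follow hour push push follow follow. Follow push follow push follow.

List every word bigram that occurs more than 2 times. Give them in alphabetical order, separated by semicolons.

follow follow; follow from; follow push; from follow; push follow

Bigram counts meeting the condition (more than 2 times):
  follow follow: 9
  follow from: 3
  follow push: 6
  from follow: 3
  push follow: 7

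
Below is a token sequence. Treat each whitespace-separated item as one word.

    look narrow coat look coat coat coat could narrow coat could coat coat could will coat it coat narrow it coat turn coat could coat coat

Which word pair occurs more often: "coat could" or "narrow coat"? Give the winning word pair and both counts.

"coat could": 4 occurrences
"narrow coat": 2 occurrences

"coat could" (4 vs 2)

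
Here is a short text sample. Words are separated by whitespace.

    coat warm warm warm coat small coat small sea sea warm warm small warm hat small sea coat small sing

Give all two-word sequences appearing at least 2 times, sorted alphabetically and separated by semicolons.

Bigram counts meeting the condition (at least 2 times):
  coat small: 3
  small sea: 2
  warm warm: 3

coat small; small sea; warm warm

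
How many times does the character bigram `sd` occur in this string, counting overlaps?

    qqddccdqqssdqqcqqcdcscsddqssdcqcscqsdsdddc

Sliding a length-2 window over the 42 characters (41 positions):
  position 11–12: sd
  position 23–24: sd
  position 28–29: sd
  position 36–37: sd
  position 38–39: sd

5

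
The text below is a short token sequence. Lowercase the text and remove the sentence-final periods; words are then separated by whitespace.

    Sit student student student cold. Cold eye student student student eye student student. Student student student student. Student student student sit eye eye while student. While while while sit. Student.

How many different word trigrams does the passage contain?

19

30 tokens → 28 trigram windows in total.
Repeated trigrams (each contributes count−1 duplicates):
  student student student: 9
  eye student student: 2
9 duplicate windows → 28 − 9 = 19 distinct.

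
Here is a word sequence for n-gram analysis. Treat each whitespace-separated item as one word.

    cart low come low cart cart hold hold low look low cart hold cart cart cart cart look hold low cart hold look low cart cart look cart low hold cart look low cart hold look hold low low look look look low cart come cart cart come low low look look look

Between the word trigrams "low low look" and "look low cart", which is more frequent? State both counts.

"look low cart" (4 vs 2)

"low low look": 2 occurrences
"look low cart": 4 occurrences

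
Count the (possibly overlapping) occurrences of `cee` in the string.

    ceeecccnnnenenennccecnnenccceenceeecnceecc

4

Sliding a length-3 window over the 42 characters (40 positions):
  position 1–3: cee
  position 28–30: cee
  position 32–34: cee
  position 38–40: cee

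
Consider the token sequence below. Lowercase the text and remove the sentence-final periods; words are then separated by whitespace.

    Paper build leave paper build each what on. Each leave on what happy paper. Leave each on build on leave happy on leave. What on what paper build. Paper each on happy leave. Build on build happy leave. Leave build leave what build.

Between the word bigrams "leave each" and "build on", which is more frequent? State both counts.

"leave each": 1 occurrence
"build on": 2 occurrences

"build on" (2 vs 1)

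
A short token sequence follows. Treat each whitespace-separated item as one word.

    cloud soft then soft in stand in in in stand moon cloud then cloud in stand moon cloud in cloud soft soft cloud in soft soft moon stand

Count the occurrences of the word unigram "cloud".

Scanning the 28 tokens for "cloud":
  position 1: cloud
  position 12: cloud
  position 14: cloud
  position 18: cloud
  position 20: cloud
  position 23: cloud

6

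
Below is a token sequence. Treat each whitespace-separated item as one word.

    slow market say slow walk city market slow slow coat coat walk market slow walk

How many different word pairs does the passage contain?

12

15 tokens → 14 bigram windows in total.
Repeated bigrams (each contributes count−1 duplicates):
  market slow: 2
  slow walk: 2
2 duplicate windows → 14 − 2 = 12 distinct.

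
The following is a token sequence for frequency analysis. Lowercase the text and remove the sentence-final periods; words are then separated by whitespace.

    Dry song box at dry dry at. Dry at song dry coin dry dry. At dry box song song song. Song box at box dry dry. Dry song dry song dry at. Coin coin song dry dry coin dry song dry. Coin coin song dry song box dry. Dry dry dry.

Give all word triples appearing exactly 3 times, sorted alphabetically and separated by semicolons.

dry dry dry; dry song dry

Trigram counts meeting the condition (exactly 3 times):
  dry dry dry: 3
  dry song dry: 3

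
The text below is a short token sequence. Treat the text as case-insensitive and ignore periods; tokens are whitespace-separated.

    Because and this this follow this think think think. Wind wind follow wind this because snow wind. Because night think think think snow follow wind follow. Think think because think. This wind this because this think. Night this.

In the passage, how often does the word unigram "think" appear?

10

Scanning the 38 tokens for "think":
  position 7: think
  position 8: think
  position 9: think
  position 20: think
  position 21: think
  position 22: think
  position 27: think
  position 28: think
  position 30: think
  position 36: think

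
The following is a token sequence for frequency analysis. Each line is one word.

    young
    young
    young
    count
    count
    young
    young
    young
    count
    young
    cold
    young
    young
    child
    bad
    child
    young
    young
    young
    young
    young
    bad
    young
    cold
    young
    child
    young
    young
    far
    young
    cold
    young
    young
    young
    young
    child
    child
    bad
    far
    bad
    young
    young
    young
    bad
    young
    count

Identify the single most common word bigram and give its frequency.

"young young", 15 times

Bigram frequencies (highest first):
  young young: 15
  young count: 3
  young cold: 3
  cold young: 3
  young child: 3
  bad young: 3
  … (11 more, each ≤ 2)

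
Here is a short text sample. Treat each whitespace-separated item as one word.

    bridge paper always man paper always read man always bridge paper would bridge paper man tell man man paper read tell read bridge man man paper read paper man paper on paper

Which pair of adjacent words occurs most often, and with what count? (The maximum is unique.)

Bigram frequencies (highest first):
  man paper: 4
  bridge paper: 3
  paper always: 2
  paper man: 2
  man man: 2
  paper read: 2
  … (16 more, each ≤ 1)

"man paper", 4 times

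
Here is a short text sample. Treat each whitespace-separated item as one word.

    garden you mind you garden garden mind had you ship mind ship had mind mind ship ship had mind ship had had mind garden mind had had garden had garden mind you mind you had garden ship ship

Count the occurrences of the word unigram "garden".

7

Scanning the 38 tokens for "garden":
  position 1: garden
  position 5: garden
  position 6: garden
  position 24: garden
  position 28: garden
  position 30: garden
  position 36: garden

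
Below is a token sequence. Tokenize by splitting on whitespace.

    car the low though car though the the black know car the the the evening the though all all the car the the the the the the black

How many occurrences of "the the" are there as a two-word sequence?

Scanning the 27 overlapping bigram windows for "the the":
  position 7–8: the the
  position 12–13: the the
  position 13–14: the the
  position 22–23: the the
  position 23–24: the the
  position 24–25: the the
  position 25–26: the the
  position 26–27: the the

8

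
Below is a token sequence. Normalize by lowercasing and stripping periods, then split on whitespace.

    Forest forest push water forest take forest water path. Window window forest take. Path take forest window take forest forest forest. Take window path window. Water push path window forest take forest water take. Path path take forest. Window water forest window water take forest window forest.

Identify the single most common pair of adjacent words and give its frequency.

"take forest", 6 times

Bigram frequencies (highest first):
  take forest: 6
  forest take: 4
  forest window: 4
  forest forest: 3
  path window: 3
  window forest: 3
  … (16 more, each ≤ 3)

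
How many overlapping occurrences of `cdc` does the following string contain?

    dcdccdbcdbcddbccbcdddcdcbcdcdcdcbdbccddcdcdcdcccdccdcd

Sliding a length-3 window over the 54 characters (52 positions):
  position 2–4: cdc
  position 22–24: cdc
  position 26–28: cdc
  position 28–30: cdc
  position 30–32: cdc
  position 40–42: cdc
  position 42–44: cdc
  position 44–46: cdc
  position 48–50: cdc
  position 51–53: cdc

10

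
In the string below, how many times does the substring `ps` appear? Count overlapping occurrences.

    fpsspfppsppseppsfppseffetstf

5

Sliding a length-2 window over the 28 characters (27 positions):
  position 2–3: ps
  position 8–9: ps
  position 11–12: ps
  position 15–16: ps
  position 19–20: ps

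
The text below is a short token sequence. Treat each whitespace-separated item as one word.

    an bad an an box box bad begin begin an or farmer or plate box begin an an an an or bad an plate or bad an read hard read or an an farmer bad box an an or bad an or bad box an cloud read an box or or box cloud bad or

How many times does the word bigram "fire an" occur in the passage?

0

Scanning the 54 overlapping bigram windows for "fire an":
  (none found)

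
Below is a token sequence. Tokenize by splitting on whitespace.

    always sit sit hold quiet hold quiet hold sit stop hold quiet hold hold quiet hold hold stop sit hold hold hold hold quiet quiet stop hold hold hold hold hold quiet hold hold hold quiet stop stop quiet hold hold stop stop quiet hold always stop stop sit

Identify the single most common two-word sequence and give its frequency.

"hold hold", 12 times

Bigram frequencies (highest first):
  hold hold: 12
  hold quiet: 7
  quiet hold: 7
  stop stop: 3
  sit hold: 2
  stop hold: 2
  … (11 more, each ≤ 2)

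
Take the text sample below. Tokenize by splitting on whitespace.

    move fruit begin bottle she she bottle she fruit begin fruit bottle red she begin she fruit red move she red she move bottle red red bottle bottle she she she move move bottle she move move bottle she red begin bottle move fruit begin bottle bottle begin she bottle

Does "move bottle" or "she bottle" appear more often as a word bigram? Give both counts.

"move bottle" (3 vs 2)

"move bottle": 3 occurrences
"she bottle": 2 occurrences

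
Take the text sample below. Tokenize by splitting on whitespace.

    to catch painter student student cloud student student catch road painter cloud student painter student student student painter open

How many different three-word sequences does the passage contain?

16

19 tokens → 17 trigram windows in total.
Repeated trigrams (each contributes count−1 duplicates):
  painter student student: 2
1 duplicate windows → 17 − 1 = 16 distinct.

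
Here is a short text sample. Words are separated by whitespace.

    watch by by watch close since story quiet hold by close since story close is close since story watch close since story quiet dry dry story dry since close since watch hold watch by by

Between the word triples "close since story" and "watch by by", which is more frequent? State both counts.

"close since story" (4 vs 2)

"close since story": 4 occurrences
"watch by by": 2 occurrences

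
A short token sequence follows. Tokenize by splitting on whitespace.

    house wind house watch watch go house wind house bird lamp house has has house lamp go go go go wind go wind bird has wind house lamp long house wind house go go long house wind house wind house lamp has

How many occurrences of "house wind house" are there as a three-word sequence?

5

Scanning the 40 overlapping trigram windows for "house wind house":
  position 1–3: house wind house
  position 7–9: house wind house
  position 30–32: house wind house
  position 36–38: house wind house
  position 38–40: house wind house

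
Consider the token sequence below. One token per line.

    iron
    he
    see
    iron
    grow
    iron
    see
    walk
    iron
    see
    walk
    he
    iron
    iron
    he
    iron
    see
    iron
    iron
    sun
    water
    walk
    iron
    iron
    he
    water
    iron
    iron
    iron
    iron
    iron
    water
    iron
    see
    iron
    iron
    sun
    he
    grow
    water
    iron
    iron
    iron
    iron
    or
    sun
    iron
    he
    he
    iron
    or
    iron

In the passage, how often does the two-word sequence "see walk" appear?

2

Scanning the 51 overlapping bigram windows for "see walk":
  position 7–8: see walk
  position 10–11: see walk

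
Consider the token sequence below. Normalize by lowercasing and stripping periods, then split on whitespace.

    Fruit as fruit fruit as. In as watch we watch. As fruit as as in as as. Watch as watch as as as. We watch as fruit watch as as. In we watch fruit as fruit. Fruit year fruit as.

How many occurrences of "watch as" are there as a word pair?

5

Scanning the 39 overlapping bigram windows for "watch as":
  position 10–11: watch as
  position 18–19: watch as
  position 20–21: watch as
  position 25–26: watch as
  position 28–29: watch as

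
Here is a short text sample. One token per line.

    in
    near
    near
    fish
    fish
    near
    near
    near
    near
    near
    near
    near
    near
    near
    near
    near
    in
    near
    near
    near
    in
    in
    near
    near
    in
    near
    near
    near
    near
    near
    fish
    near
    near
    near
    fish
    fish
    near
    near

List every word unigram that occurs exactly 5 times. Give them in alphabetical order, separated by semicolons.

Unigram counts meeting the condition (exactly 5 times):
  fish: 5
  in: 5

fish; in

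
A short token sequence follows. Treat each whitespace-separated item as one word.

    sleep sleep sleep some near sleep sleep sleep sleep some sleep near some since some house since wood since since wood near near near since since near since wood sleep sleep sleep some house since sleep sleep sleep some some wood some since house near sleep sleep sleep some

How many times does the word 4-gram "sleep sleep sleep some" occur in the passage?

Scanning the 46 overlapping 4-gram windows for "sleep sleep sleep some":
  position 1–4: sleep sleep sleep some
  position 7–10: sleep sleep sleep some
  position 30–33: sleep sleep sleep some
  position 36–39: sleep sleep sleep some
  position 46–49: sleep sleep sleep some

5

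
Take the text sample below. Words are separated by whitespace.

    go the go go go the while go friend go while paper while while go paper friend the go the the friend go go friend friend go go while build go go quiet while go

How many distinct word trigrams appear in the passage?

35 tokens → 33 trigram windows in total.
Repeated trigrams (each contributes count−1 duplicates):
  friend go go: 2
1 duplicate windows → 33 − 1 = 32 distinct.

32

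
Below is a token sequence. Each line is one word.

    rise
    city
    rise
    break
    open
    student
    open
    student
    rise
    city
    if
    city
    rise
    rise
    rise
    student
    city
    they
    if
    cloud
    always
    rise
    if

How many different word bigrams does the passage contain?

18

23 tokens → 22 bigram windows in total.
Repeated bigrams (each contributes count−1 duplicates):
  city rise: 2
  open student: 2
  rise city: 2
  rise rise: 2
4 duplicate windows → 22 − 4 = 18 distinct.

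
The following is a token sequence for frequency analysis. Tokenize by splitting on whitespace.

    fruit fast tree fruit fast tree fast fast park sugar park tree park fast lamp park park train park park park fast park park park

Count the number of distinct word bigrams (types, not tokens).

16

25 tokens → 24 bigram windows in total.
Repeated bigrams (each contributes count−1 duplicates):
  park park: 5
  fast park: 2
  fast tree: 2
  fruit fast: 2
  park fast: 2
8 duplicate windows → 24 − 8 = 16 distinct.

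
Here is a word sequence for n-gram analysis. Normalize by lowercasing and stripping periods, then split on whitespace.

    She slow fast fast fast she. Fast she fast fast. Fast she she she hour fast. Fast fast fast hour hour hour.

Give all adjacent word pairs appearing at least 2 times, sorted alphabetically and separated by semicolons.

fast fast; fast she; hour hour; she fast; she she

Bigram counts meeting the condition (at least 2 times):
  fast fast: 7
  fast she: 3
  hour hour: 2
  she fast: 2
  she she: 2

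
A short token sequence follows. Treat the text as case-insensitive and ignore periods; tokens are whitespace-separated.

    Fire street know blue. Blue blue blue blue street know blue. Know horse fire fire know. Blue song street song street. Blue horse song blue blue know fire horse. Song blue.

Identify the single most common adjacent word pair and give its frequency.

Bigram frequencies (highest first):
  blue blue: 5
  know blue: 3
  street know: 2
  blue know: 2
  song street: 2
  horse song: 2
  … (13 more, each ≤ 2)

"blue blue", 5 times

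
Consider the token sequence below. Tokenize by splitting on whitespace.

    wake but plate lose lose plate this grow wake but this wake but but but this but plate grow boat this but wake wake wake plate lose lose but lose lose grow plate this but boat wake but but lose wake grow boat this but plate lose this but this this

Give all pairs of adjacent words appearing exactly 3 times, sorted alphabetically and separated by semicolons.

but but; but plate; but this; lose lose; plate lose

Bigram counts meeting the condition (exactly 3 times):
  but but: 3
  but plate: 3
  but this: 3
  lose lose: 3
  plate lose: 3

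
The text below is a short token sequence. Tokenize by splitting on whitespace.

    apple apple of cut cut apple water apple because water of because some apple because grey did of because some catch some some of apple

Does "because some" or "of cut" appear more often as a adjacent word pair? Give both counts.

"because some" (2 vs 1)

"because some": 2 occurrences
"of cut": 1 occurrence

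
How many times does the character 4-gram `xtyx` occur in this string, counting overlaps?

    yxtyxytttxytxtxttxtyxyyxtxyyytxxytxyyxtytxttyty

2

Sliding a length-4 window over the 47 characters (44 positions):
  position 2–5: xtyx
  position 18–21: xtyx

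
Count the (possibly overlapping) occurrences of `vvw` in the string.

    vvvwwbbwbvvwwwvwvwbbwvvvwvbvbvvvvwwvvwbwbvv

5

Sliding a length-3 window over the 43 characters (41 positions):
  position 2–4: vvw
  position 10–12: vvw
  position 23–25: vvw
  position 32–34: vvw
  position 36–38: vvw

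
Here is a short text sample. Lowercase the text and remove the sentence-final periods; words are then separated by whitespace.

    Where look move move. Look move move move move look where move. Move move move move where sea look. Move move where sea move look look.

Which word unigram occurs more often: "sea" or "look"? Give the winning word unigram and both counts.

"sea": 2 occurrences
"look": 6 occurrences

"look" (6 vs 2)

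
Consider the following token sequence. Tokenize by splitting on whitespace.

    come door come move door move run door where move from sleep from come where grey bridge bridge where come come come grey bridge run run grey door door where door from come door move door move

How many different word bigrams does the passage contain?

28

37 tokens → 36 bigram windows in total.
Repeated bigrams (each contributes count−1 duplicates):
  door move: 3
  come come: 2
  come door: 2
  door where: 2
  from come: 2
  grey bridge: 2
  move door: 2
8 duplicate windows → 36 − 8 = 28 distinct.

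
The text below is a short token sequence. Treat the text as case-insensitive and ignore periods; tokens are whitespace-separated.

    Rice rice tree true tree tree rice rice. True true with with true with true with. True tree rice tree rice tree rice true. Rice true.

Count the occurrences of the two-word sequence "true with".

Scanning the 25 overlapping bigram windows for "true with":
  position 10–11: true with
  position 13–14: true with
  position 15–16: true with

3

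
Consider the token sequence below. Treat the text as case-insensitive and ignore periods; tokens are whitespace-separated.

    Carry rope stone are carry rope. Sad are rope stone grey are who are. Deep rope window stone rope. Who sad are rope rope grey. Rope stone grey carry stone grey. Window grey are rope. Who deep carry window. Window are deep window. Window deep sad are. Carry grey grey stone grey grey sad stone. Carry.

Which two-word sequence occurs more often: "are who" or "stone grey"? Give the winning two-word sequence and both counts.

"are who": 1 occurrence
"stone grey": 4 occurrences

"stone grey" (4 vs 1)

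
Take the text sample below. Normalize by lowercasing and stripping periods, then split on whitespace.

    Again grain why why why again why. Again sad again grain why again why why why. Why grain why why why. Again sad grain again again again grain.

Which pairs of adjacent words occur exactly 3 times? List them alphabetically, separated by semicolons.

again grain; grain why

Bigram counts meeting the condition (exactly 3 times):
  again grain: 3
  grain why: 3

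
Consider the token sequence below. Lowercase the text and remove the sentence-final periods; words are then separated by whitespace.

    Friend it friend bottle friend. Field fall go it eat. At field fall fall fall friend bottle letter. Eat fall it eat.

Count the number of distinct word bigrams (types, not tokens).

17

22 tokens → 21 bigram windows in total.
Repeated bigrams (each contributes count−1 duplicates):
  fall fall: 2
  field fall: 2
  friend bottle: 2
  it eat: 2
4 duplicate windows → 21 − 4 = 17 distinct.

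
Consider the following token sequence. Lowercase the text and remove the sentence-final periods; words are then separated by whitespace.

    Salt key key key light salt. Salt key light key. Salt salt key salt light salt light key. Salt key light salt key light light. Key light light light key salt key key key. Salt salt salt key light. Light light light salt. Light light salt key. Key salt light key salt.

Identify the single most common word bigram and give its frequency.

"salt key", 8 times

Bigram frequencies (highest first):
  salt key: 8
  key salt: 7
  light light: 7
  key light: 6
  key key: 5
  light salt: 5
  … (3 more, each ≤ 5)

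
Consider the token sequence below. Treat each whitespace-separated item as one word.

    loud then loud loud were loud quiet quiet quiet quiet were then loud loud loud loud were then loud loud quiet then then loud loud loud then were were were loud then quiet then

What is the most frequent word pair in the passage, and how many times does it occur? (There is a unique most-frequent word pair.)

Bigram frequencies (highest first):
  loud loud: 7
  then loud: 4
  loud then: 3
  quiet quiet: 3
  loud were: 2
  were loud: 2
  … (8 more, each ≤ 2)

"loud loud", 7 times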